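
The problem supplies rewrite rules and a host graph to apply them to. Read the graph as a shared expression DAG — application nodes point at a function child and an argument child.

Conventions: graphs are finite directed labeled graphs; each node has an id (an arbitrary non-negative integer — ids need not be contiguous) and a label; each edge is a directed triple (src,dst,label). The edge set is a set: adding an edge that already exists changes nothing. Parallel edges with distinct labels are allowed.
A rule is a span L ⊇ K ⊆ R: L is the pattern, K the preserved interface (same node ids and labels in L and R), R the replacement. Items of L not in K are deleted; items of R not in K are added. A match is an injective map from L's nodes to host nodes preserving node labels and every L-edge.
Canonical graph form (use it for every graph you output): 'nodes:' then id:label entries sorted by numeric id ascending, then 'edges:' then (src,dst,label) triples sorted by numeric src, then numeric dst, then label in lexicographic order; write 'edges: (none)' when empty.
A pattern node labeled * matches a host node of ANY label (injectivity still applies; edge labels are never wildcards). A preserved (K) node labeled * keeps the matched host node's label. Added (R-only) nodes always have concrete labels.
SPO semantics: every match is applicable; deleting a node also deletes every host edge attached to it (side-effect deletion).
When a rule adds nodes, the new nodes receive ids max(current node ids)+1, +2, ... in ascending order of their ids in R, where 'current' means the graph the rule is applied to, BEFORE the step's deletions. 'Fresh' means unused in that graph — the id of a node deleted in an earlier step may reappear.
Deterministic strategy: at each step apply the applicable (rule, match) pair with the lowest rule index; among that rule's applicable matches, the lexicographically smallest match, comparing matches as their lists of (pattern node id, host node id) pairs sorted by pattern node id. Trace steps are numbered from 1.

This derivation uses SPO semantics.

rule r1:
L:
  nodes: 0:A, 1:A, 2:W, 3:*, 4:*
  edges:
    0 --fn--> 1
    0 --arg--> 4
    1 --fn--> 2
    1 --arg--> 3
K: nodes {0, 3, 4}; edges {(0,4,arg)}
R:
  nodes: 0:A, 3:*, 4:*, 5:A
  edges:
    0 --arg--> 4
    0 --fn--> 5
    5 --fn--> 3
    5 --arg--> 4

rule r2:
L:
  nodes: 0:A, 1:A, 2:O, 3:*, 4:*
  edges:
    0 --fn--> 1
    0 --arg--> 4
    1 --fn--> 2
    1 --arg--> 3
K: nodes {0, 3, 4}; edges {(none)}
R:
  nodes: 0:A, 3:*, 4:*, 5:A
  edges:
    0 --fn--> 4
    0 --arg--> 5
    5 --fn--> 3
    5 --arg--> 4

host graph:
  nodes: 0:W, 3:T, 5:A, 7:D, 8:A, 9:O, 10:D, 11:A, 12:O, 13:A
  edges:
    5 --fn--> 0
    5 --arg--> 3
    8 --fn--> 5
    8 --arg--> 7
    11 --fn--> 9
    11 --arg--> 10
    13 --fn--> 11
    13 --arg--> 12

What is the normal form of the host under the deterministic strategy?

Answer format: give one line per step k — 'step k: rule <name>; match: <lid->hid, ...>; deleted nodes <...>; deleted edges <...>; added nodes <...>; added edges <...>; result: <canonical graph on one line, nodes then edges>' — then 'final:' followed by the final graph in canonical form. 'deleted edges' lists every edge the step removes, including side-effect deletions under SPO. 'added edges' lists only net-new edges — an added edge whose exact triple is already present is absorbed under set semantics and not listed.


step 1: rule r1; match: 0->8, 1->5, 2->0, 3->3, 4->7; deleted nodes 0, 5; deleted edges (5,0,fn); (5,3,arg); (8,5,fn); added nodes 14; added edges (8,14,fn); (14,3,fn); (14,7,arg); result: nodes: 3:T, 7:D, 8:A, 9:O, 10:D, 11:A, 12:O, 13:A, 14:A edges: (8,7,arg); (8,14,fn); (11,9,fn); (11,10,arg); (13,11,fn); (13,12,arg); (14,3,fn); (14,7,arg)
step 2: rule r2; match: 0->13, 1->11, 2->9, 3->10, 4->12; deleted nodes 9, 11; deleted edges (11,9,fn); (11,10,arg); (13,11,fn); (13,12,arg); added nodes 15; added edges (13,12,fn); (13,15,arg); (15,10,fn); (15,12,arg); result: nodes: 3:T, 7:D, 8:A, 10:D, 12:O, 13:A, 14:A, 15:A edges: (8,7,arg); (8,14,fn); (13,12,fn); (13,15,arg); (14,3,fn); (14,7,arg); (15,10,fn); (15,12,arg)
final:
nodes: 3:T, 7:D, 8:A, 10:D, 12:O, 13:A, 14:A, 15:A
edges: (8,7,arg); (8,14,fn); (13,12,fn); (13,15,arg); (14,3,fn); (14,7,arg); (15,10,fn); (15,12,arg)


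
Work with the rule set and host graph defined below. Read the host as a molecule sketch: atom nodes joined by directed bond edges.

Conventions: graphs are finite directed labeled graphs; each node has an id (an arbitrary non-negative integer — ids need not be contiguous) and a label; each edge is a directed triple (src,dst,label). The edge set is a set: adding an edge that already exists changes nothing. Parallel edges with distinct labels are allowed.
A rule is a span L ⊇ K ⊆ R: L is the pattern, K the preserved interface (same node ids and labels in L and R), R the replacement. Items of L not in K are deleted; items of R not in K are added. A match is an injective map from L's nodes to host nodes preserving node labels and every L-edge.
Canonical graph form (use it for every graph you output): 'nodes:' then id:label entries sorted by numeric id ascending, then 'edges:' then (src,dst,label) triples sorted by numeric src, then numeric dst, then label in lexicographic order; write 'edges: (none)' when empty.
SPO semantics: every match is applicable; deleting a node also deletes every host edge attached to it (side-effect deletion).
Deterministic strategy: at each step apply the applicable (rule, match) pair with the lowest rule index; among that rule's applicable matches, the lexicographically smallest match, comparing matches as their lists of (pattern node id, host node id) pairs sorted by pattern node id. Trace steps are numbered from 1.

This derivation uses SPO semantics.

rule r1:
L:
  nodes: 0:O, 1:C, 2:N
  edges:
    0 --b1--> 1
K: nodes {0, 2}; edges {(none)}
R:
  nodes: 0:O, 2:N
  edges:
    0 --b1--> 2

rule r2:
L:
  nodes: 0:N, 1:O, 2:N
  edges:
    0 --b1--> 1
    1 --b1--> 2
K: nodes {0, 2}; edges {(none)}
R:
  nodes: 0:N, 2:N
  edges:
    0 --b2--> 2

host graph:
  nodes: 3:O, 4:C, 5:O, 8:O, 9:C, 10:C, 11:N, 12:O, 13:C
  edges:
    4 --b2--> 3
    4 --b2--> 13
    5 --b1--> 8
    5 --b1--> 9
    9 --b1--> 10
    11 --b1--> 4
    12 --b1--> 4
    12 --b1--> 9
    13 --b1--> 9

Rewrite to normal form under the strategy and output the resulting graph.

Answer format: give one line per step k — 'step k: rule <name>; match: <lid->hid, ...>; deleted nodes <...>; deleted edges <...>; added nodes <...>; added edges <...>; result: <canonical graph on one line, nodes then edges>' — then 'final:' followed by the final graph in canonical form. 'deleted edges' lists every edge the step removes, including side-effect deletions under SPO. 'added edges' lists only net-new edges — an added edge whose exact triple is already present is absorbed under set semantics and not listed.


step 1: rule r1; match: 0->5, 1->9, 2->11; deleted nodes 9; deleted edges (5,9,b1); (9,10,b1); (12,9,b1); (13,9,b1); added nodes (none); added edges (5,11,b1); result: nodes: 3:O, 4:C, 5:O, 8:O, 10:C, 11:N, 12:O, 13:C edges: (4,3,b2); (4,13,b2); (5,8,b1); (5,11,b1); (11,4,b1); (12,4,b1)
step 2: rule r1; match: 0->12, 1->4, 2->11; deleted nodes 4; deleted edges (4,3,b2); (4,13,b2); (11,4,b1); (12,4,b1); added nodes (none); added edges (12,11,b1); result: nodes: 3:O, 5:O, 8:O, 10:C, 11:N, 12:O, 13:C edges: (5,8,b1); (5,11,b1); (12,11,b1)
final:
nodes: 3:O, 5:O, 8:O, 10:C, 11:N, 12:O, 13:C
edges: (5,8,b1); (5,11,b1); (12,11,b1)


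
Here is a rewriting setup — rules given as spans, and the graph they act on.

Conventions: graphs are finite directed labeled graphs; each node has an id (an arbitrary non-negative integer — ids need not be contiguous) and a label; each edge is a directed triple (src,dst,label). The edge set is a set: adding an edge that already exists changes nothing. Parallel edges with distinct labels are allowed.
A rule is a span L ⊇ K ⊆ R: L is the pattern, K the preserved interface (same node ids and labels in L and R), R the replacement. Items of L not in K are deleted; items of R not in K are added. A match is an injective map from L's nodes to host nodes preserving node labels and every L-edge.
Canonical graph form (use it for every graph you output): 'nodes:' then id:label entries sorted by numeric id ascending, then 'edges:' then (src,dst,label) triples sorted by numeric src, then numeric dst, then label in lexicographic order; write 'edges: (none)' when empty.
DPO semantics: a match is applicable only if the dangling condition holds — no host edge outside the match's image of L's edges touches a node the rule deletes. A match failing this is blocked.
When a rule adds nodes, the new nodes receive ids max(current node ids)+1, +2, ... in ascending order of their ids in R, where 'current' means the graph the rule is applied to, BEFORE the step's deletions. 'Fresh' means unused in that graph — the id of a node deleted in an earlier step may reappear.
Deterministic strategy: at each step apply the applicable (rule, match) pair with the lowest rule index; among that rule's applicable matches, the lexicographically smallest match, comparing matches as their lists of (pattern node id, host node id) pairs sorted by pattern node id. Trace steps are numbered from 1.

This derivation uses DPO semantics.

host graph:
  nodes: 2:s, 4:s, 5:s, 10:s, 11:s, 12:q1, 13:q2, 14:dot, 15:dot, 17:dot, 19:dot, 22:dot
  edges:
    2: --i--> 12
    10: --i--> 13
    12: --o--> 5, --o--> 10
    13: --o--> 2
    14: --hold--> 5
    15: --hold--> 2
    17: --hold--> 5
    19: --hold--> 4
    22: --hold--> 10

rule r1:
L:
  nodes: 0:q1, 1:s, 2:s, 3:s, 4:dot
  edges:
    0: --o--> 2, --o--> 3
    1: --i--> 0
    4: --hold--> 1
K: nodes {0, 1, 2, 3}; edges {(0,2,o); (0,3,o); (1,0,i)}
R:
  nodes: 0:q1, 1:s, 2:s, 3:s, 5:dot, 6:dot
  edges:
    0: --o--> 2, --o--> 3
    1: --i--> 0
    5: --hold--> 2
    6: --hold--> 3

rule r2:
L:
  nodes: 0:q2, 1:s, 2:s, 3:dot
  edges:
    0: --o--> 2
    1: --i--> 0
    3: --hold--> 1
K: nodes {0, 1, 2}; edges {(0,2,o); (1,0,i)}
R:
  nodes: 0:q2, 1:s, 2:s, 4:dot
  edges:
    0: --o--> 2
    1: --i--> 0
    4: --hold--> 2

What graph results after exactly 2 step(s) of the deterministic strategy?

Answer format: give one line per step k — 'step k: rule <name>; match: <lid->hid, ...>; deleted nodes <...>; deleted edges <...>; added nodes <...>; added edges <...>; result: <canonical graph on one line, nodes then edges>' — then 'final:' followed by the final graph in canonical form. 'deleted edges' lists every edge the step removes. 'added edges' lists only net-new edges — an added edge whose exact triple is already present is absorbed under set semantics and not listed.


step 1: rule r1; match: 0->12, 1->2, 2->5, 3->10, 4->15; deleted nodes 15; deleted edges (15,2,hold); added nodes 23, 24; added edges (23,5,hold); (24,10,hold); result: nodes: 2:s, 4:s, 5:s, 10:s, 11:s, 12:q1, 13:q2, 14:dot, 17:dot, 19:dot, 22:dot, 23:dot, 24:dot edges: (2,12,i); (10,13,i); (12,5,o); (12,10,o); (13,2,o); (14,5,hold); (17,5,hold); (19,4,hold); (22,10,hold); (23,5,hold); (24,10,hold)
step 2: rule r2; match: 0->13, 1->10, 2->2, 3->22; deleted nodes 22; deleted edges (22,10,hold); added nodes 25; added edges (25,2,hold); result: nodes: 2:s, 4:s, 5:s, 10:s, 11:s, 12:q1, 13:q2, 14:dot, 17:dot, 19:dot, 23:dot, 24:dot, 25:dot edges: (2,12,i); (10,13,i); (12,5,o); (12,10,o); (13,2,o); (14,5,hold); (17,5,hold); (19,4,hold); (23,5,hold); (24,10,hold); (25,2,hold)
final:
nodes: 2:s, 4:s, 5:s, 10:s, 11:s, 12:q1, 13:q2, 14:dot, 17:dot, 19:dot, 23:dot, 24:dot, 25:dot
edges: (2,12,i); (10,13,i); (12,5,o); (12,10,o); (13,2,o); (14,5,hold); (17,5,hold); (19,4,hold); (23,5,hold); (24,10,hold); (25,2,hold)


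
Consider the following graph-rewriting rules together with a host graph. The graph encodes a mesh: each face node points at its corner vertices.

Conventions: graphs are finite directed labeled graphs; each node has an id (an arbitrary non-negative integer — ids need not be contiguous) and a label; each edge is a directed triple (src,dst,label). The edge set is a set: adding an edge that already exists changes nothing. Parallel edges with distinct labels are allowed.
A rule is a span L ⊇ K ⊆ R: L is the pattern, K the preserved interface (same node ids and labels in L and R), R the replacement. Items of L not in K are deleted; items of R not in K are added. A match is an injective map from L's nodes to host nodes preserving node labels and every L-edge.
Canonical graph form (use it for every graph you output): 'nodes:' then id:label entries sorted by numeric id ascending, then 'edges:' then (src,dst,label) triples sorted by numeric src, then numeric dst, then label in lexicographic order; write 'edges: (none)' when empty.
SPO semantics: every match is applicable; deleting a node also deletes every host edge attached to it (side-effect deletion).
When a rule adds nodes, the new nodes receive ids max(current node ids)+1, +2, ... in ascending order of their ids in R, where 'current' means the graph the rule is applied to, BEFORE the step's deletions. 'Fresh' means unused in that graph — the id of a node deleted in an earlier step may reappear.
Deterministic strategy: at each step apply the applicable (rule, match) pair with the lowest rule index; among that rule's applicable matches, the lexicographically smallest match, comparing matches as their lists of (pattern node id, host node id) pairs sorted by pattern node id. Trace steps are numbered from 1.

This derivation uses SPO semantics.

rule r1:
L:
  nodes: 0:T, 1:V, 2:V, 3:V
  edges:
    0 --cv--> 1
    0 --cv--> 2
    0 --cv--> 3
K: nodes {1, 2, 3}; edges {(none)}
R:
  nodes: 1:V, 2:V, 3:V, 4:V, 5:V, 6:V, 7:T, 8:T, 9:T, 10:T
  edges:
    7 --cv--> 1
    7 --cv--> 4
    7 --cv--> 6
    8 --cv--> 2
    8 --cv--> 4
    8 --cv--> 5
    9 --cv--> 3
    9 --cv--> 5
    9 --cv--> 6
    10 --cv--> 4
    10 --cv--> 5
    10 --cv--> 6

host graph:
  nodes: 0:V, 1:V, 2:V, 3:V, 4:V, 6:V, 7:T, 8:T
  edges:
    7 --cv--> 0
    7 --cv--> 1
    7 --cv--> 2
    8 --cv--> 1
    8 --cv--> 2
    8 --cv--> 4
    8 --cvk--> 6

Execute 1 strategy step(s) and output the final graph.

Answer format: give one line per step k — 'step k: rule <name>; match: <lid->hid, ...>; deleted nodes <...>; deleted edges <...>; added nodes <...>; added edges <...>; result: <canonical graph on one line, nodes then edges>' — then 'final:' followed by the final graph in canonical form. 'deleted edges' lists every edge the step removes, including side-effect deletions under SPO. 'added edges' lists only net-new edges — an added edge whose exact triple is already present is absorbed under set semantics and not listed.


step 1: rule r1; match: 0->7, 1->0, 2->1, 3->2; deleted nodes 7; deleted edges (7,0,cv); (7,1,cv); (7,2,cv); added nodes 9, 10, 11, 12, 13, 14, 15; added edges (12,0,cv); (12,9,cv); (12,11,cv); (13,1,cv); (13,9,cv); (13,10,cv); (14,2,cv); (14,10,cv); (14,11,cv); (15,9,cv); (15,10,cv); (15,11,cv); result: nodes: 0:V, 1:V, 2:V, 3:V, 4:V, 6:V, 8:T, 9:V, 10:V, 11:V, 12:T, 13:T, 14:T, 15:T edges: (8,1,cv); (8,2,cv); (8,4,cv); (8,6,cvk); (12,0,cv); (12,9,cv); (12,11,cv); (13,1,cv); (13,9,cv); (13,10,cv); (14,2,cv); (14,10,cv); (14,11,cv); (15,9,cv); (15,10,cv); (15,11,cv)
final:
nodes: 0:V, 1:V, 2:V, 3:V, 4:V, 6:V, 8:T, 9:V, 10:V, 11:V, 12:T, 13:T, 14:T, 15:T
edges: (8,1,cv); (8,2,cv); (8,4,cv); (8,6,cvk); (12,0,cv); (12,9,cv); (12,11,cv); (13,1,cv); (13,9,cv); (13,10,cv); (14,2,cv); (14,10,cv); (14,11,cv); (15,9,cv); (15,10,cv); (15,11,cv)


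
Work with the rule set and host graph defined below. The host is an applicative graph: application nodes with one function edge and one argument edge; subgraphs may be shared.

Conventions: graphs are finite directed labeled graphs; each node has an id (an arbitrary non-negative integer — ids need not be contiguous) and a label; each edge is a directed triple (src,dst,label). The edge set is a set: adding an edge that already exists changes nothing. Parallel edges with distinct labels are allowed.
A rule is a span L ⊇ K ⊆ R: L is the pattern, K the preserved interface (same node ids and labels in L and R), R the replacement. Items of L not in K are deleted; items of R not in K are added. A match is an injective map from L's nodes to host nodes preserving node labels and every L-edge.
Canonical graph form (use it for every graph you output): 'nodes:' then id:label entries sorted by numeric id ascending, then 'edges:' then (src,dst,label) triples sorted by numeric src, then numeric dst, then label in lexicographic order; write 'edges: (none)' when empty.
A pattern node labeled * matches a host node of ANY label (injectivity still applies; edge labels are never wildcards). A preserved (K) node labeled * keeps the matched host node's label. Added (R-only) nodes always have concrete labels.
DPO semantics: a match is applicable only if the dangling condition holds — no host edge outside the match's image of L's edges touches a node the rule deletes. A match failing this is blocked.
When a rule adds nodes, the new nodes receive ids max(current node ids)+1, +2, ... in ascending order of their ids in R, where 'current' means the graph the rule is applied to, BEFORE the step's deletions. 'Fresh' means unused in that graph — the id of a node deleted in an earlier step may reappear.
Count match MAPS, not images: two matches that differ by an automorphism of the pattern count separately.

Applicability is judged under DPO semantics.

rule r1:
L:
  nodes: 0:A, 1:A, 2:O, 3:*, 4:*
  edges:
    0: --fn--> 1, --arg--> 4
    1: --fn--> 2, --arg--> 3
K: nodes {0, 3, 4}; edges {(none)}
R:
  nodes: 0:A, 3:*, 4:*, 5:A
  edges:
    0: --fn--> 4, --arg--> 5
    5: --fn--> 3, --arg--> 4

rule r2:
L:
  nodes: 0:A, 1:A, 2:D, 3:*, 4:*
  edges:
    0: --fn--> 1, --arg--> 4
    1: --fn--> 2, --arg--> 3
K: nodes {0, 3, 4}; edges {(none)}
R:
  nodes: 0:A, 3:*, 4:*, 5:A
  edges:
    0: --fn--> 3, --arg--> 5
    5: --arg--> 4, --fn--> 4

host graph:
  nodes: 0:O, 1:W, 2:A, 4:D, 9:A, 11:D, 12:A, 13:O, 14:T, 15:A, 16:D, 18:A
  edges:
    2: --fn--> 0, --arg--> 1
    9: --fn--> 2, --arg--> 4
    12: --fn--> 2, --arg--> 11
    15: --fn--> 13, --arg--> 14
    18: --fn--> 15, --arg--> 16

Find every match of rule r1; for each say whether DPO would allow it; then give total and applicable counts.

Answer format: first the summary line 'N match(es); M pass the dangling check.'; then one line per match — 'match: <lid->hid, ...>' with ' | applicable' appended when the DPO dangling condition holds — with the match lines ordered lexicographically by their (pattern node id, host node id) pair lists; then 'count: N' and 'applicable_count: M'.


3 match(es); 1 pass the dangling check.
match: 0->9, 1->2, 2->0, 3->1, 4->4
match: 0->12, 1->2, 2->0, 3->1, 4->11
match: 0->18, 1->15, 2->13, 3->14, 4->16 | applicable
count: 3
applicable_count: 1


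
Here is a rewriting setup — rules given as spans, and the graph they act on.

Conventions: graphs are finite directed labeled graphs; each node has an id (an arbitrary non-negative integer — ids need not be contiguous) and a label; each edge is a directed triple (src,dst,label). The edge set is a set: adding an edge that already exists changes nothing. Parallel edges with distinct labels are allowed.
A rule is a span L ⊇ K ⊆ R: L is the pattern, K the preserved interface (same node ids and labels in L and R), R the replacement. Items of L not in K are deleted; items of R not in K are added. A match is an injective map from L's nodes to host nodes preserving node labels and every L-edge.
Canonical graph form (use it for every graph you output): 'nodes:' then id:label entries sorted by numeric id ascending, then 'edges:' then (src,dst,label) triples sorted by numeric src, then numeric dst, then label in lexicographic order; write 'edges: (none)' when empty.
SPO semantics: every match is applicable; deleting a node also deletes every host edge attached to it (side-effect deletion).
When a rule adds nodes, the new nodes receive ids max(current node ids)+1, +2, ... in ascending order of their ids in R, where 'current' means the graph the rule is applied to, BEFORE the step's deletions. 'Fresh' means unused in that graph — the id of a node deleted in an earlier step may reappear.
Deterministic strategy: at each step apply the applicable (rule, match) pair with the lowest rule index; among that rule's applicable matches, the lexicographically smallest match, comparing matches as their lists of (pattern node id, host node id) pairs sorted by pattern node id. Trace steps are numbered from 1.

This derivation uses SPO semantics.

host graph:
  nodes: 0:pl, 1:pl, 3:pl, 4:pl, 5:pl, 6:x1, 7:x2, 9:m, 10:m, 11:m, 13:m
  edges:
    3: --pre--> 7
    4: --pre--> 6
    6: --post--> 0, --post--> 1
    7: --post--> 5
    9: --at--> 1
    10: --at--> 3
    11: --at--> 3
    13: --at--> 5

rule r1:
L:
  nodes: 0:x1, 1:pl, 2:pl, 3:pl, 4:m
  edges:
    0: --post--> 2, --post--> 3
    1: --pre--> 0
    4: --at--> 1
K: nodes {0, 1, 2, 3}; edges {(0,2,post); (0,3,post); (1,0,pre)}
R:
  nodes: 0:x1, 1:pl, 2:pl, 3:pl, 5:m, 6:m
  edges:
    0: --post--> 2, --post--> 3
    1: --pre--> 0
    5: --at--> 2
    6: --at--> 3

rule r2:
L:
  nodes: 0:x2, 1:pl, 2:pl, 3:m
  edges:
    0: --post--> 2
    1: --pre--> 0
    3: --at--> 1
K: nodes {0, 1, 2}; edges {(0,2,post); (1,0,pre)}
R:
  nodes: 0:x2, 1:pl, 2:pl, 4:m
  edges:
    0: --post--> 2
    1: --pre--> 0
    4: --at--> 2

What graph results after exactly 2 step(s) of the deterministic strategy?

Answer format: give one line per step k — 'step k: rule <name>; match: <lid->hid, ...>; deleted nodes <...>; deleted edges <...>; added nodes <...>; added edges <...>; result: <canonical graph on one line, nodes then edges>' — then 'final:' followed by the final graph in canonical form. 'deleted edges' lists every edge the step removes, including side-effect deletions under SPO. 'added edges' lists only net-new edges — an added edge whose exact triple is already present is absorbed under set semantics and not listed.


step 1: rule r2; match: 0->7, 1->3, 2->5, 3->10; deleted nodes 10; deleted edges (10,3,at); added nodes 14; added edges (14,5,at); result: nodes: 0:pl, 1:pl, 3:pl, 4:pl, 5:pl, 6:x1, 7:x2, 9:m, 11:m, 13:m, 14:m edges: (3,7,pre); (4,6,pre); (6,0,post); (6,1,post); (7,5,post); (9,1,at); (11,3,at); (13,5,at); (14,5,at)
step 2: rule r2; match: 0->7, 1->3, 2->5, 3->11; deleted nodes 11; deleted edges (11,3,at); added nodes 15; added edges (15,5,at); result: nodes: 0:pl, 1:pl, 3:pl, 4:pl, 5:pl, 6:x1, 7:x2, 9:m, 13:m, 14:m, 15:m edges: (3,7,pre); (4,6,pre); (6,0,post); (6,1,post); (7,5,post); (9,1,at); (13,5,at); (14,5,at); (15,5,at)
final:
nodes: 0:pl, 1:pl, 3:pl, 4:pl, 5:pl, 6:x1, 7:x2, 9:m, 13:m, 14:m, 15:m
edges: (3,7,pre); (4,6,pre); (6,0,post); (6,1,post); (7,5,post); (9,1,at); (13,5,at); (14,5,at); (15,5,at)


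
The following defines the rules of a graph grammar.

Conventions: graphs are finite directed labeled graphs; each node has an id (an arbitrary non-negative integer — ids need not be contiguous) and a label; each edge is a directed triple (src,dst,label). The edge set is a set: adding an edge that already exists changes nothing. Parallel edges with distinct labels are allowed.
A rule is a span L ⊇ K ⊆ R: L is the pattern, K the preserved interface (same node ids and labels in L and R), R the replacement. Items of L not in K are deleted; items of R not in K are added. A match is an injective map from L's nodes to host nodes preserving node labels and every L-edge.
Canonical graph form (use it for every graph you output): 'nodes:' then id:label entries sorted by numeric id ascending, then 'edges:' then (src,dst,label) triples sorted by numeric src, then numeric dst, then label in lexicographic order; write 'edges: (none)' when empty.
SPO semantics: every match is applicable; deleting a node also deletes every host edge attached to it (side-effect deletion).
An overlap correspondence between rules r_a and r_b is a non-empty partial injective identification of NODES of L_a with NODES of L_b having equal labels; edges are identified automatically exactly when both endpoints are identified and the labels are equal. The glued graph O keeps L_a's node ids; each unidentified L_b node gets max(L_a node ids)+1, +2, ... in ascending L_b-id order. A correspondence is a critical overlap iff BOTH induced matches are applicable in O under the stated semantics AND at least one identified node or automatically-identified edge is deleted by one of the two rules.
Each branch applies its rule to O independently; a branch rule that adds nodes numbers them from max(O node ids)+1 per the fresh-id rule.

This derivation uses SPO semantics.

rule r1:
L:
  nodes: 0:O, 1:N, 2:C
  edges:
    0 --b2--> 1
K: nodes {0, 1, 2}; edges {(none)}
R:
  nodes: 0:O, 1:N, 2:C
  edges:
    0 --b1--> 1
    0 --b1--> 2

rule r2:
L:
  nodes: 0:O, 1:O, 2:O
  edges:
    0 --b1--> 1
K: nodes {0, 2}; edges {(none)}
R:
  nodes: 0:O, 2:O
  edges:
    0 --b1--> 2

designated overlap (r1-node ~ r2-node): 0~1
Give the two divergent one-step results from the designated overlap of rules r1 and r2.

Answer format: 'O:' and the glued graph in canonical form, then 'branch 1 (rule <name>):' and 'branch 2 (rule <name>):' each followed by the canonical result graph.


O:
nodes: 0:O, 1:N, 2:C, 3:O, 4:O
edges: (0,1,b2); (3,0,b1)
branch 1 (rule r1):
nodes: 0:O, 1:N, 2:C, 3:O, 4:O
edges: (0,1,b1); (0,2,b1); (3,0,b1)
branch 2 (rule r2):
nodes: 1:N, 2:C, 3:O, 4:O
edges: (3,4,b1)


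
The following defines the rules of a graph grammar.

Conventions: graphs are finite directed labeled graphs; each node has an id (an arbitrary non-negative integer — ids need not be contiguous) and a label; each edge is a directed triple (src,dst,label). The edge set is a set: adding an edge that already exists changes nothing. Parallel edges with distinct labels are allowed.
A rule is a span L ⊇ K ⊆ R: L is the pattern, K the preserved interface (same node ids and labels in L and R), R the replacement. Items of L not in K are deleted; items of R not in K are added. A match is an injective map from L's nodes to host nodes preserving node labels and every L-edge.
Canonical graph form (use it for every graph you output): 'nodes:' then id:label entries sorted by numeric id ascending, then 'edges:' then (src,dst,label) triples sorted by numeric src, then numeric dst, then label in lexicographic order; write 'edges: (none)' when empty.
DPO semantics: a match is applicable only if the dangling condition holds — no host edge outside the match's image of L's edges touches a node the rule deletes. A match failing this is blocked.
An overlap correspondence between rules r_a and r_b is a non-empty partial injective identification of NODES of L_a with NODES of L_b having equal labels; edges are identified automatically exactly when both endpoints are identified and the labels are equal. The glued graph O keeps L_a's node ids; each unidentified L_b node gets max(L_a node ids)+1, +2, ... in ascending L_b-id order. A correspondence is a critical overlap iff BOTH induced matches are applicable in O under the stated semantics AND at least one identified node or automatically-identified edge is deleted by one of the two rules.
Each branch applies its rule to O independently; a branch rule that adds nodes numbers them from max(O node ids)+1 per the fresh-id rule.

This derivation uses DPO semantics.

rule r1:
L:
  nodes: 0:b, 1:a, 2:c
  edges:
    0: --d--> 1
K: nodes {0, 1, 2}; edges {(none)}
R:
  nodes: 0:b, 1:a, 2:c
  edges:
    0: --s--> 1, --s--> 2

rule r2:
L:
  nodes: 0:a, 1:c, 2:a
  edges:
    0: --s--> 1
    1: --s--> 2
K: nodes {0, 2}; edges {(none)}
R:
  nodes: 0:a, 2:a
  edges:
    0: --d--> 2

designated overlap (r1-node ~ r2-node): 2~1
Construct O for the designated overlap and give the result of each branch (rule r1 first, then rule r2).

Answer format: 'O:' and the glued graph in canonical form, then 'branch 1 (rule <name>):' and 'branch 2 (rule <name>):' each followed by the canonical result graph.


O:
nodes: 0:b, 1:a, 2:c, 3:a, 4:a
edges: (0,1,d); (2,4,s); (3,2,s)
branch 1 (rule r1):
nodes: 0:b, 1:a, 2:c, 3:a, 4:a
edges: (0,1,s); (0,2,s); (2,4,s); (3,2,s)
branch 2 (rule r2):
nodes: 0:b, 1:a, 3:a, 4:a
edges: (0,1,d); (3,4,d)


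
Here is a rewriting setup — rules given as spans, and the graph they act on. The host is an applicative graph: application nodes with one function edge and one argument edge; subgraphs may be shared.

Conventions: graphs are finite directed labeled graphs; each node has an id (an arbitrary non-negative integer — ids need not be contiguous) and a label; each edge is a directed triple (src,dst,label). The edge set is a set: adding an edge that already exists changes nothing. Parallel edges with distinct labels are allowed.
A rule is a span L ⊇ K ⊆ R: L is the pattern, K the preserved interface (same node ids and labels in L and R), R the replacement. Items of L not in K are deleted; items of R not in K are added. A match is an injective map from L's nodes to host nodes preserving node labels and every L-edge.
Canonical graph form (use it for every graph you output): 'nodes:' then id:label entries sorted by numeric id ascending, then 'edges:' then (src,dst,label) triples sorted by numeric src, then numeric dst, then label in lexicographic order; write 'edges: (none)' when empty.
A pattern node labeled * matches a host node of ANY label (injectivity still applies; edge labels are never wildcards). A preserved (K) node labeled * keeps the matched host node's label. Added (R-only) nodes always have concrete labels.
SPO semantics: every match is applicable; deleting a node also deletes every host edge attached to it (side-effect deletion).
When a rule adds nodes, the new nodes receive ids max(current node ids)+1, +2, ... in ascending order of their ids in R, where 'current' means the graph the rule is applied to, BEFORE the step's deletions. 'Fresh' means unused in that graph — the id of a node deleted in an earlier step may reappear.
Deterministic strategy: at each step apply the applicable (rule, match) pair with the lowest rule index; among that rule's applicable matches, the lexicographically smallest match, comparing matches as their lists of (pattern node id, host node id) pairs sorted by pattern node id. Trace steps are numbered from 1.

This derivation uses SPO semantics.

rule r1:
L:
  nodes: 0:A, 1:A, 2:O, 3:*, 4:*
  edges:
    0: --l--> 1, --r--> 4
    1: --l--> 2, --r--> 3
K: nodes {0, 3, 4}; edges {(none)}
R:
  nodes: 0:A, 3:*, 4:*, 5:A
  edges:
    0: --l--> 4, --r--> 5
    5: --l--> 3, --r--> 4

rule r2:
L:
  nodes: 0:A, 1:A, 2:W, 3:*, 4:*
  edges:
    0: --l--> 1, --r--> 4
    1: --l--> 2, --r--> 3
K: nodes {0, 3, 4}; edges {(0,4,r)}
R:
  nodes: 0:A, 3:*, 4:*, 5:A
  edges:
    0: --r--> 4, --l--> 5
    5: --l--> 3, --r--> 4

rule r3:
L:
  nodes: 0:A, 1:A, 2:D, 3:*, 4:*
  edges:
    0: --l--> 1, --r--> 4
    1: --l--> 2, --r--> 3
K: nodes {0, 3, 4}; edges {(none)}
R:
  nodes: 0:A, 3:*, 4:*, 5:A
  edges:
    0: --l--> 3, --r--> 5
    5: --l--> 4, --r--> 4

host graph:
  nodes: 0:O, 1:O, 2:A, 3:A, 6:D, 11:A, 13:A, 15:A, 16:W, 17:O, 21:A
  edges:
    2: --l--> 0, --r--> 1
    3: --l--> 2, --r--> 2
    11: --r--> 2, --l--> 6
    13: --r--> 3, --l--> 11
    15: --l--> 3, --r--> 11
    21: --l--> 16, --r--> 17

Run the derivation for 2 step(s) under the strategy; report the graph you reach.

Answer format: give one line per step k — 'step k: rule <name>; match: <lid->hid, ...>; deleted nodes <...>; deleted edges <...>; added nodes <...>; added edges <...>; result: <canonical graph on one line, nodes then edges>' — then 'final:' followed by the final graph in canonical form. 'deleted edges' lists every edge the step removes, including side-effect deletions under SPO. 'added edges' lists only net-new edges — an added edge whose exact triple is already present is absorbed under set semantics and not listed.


step 1: rule r3; match: 0->13, 1->11, 2->6, 3->2, 4->3; deleted nodes 6, 11; deleted edges (11,2,r); (11,6,l); (13,3,r); (13,11,l); (15,11,r); added nodes 22; added edges (13,2,l); (13,22,r); (22,3,l); (22,3,r); result: nodes: 0:O, 1:O, 2:A, 3:A, 13:A, 15:A, 16:W, 17:O, 21:A, 22:A edges: (2,0,l); (2,1,r); (3,2,l); (3,2,r); (13,2,l); (13,22,r); (15,3,l); (21,16,l); (21,17,r); (22,3,l); (22,3,r)
step 2: rule r1; match: 0->13, 1->2, 2->0, 3->1, 4->22; deleted nodes 0, 2; deleted edges (2,0,l); (2,1,r); (3,2,l); (3,2,r); (13,2,l); (13,22,r); added nodes 23; added edges (13,22,l); (13,23,r); (23,1,l); (23,22,r); result: nodes: 1:O, 3:A, 13:A, 15:A, 16:W, 17:O, 21:A, 22:A, 23:A edges: (13,22,l); (13,23,r); (15,3,l); (21,16,l); (21,17,r); (22,3,l); (22,3,r); (23,1,l); (23,22,r)
final:
nodes: 1:O, 3:A, 13:A, 15:A, 16:W, 17:O, 21:A, 22:A, 23:A
edges: (13,22,l); (13,23,r); (15,3,l); (21,16,l); (21,17,r); (22,3,l); (22,3,r); (23,1,l); (23,22,r)


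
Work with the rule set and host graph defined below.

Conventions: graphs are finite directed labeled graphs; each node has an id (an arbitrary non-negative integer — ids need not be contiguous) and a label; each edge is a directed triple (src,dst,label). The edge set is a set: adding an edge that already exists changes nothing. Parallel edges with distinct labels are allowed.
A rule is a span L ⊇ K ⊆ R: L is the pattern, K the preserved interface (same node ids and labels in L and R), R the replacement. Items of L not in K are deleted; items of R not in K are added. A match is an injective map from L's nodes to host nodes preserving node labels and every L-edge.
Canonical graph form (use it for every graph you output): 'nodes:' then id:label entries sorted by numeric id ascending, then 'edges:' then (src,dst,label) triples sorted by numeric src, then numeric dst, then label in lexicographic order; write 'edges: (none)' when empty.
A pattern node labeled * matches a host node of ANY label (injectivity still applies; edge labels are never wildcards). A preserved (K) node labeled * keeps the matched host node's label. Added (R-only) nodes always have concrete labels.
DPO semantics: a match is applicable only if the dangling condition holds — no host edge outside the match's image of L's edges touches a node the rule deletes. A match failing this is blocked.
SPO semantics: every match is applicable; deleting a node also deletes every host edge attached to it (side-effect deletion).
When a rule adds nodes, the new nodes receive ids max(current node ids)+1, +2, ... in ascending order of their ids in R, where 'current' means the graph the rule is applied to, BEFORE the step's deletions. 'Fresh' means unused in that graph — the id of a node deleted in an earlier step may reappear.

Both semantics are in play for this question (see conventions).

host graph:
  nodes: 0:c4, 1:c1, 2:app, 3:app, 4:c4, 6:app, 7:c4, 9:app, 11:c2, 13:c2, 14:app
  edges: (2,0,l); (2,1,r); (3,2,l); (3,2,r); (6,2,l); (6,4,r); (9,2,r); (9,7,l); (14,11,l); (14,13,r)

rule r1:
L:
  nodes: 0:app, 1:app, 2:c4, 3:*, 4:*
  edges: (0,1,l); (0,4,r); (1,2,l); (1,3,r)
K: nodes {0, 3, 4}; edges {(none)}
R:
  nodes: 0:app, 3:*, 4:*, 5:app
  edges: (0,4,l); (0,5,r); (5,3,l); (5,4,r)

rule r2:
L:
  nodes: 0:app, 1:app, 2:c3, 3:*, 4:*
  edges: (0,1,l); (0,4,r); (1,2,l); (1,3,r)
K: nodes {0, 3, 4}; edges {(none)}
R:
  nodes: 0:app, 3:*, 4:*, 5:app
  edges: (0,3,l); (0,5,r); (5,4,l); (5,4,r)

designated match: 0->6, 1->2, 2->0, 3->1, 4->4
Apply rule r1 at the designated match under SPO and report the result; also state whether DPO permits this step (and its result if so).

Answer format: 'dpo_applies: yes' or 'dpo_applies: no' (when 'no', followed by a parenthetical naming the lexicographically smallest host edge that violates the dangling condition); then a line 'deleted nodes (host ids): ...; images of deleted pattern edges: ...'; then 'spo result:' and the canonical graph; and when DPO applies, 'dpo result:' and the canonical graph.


dpo_applies: no
(the rule deletes node 2, which keeps host edge (3,2,l) outside the match image — the dangling condition fails, DPO blocks; SPO proceeds and side-deletes such edges)
deleted nodes (host ids): 0, 2; images of deleted pattern edges: (2,0,l); (2,1,r); (6,2,l); (6,4,r)
spo result:
nodes: 1:c1, 3:app, 4:c4, 6:app, 7:c4, 9:app, 11:c2, 13:c2, 14:app, 15:app
edges: (6,4,l); (6,15,r); (9,7,l); (14,11,l); (14,13,r); (15,1,l); (15,4,r)


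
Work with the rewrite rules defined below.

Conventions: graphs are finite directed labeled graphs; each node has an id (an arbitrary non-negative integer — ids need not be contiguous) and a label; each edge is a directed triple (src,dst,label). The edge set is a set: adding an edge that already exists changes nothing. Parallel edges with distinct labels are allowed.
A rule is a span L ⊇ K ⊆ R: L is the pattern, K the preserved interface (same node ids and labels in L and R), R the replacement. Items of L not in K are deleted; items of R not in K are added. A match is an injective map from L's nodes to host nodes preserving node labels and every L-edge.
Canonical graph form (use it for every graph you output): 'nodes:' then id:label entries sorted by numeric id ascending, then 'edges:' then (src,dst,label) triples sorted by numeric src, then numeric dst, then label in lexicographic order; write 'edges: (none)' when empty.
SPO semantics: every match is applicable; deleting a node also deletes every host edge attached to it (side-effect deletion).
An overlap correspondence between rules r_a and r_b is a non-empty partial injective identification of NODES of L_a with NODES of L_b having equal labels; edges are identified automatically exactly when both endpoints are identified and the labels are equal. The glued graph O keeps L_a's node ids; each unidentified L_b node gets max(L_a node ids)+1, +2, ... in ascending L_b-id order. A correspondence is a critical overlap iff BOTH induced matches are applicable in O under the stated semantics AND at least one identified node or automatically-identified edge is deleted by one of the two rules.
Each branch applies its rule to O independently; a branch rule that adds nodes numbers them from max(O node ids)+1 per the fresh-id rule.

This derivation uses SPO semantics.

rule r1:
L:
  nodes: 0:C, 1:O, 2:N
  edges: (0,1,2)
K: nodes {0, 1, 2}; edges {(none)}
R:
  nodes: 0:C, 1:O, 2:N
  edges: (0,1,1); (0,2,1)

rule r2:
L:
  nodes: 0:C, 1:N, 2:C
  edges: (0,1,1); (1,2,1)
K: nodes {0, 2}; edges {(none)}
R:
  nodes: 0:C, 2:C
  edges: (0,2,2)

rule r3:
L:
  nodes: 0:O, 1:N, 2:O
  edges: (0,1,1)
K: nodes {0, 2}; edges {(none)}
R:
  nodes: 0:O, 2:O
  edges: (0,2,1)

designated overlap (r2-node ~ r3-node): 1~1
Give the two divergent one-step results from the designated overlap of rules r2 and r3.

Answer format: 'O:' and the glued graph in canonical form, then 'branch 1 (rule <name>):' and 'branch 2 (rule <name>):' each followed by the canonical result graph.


O:
nodes: 0:C, 1:N, 2:C, 3:O, 4:O
edges: (0,1,1); (1,2,1); (3,1,1)
branch 1 (rule r2):
nodes: 0:C, 2:C, 3:O, 4:O
edges: (0,2,2)
branch 2 (rule r3):
nodes: 0:C, 2:C, 3:O, 4:O
edges: (3,4,1)


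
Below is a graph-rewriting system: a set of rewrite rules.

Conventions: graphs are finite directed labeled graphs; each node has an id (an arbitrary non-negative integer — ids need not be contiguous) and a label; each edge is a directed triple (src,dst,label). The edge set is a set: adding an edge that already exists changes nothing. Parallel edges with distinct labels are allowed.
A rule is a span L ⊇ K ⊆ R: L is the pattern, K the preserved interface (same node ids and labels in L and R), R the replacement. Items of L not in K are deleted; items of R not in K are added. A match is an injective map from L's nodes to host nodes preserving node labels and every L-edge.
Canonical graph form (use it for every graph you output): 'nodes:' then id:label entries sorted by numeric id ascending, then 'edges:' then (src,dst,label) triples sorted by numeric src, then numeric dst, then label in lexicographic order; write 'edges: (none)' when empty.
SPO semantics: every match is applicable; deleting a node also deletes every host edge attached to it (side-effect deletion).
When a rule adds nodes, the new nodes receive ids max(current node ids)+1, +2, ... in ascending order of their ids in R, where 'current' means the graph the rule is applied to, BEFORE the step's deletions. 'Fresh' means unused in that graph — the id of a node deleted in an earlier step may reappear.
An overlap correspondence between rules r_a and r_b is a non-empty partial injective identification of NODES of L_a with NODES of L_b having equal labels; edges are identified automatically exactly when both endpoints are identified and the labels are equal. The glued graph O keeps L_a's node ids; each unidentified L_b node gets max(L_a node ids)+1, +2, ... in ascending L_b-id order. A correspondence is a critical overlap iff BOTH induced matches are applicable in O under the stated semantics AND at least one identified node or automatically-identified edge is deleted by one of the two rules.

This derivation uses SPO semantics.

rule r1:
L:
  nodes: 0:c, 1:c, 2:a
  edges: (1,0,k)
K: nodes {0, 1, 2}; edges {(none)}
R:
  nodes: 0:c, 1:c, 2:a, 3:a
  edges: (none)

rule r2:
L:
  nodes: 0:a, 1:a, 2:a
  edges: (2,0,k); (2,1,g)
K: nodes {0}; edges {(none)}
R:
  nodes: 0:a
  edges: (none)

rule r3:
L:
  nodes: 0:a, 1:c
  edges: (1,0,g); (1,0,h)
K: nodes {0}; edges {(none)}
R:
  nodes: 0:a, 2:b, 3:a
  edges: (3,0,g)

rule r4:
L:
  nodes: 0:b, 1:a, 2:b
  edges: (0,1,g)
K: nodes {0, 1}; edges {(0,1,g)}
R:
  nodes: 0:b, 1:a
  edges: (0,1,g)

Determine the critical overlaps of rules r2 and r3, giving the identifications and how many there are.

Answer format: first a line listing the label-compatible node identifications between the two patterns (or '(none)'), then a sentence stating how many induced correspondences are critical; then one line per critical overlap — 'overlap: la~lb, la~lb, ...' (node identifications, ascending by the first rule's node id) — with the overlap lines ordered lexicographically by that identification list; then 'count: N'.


label-compatible node identifications between L(r2) and L(r3): 0~0, 1~0, 2~0
2 of the induced correspondences are critical overlaps of r2 and r3.
overlap: 1~0
overlap: 2~0
count: 2
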